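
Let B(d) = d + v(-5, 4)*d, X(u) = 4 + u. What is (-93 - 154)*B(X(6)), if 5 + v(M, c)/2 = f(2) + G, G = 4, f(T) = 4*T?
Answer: -37050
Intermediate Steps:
v(M, c) = 14 (v(M, c) = -10 + 2*(4*2 + 4) = -10 + 2*(8 + 4) = -10 + 2*12 = -10 + 24 = 14)
B(d) = 15*d (B(d) = d + 14*d = 15*d)
(-93 - 154)*B(X(6)) = (-93 - 154)*(15*(4 + 6)) = -3705*10 = -247*150 = -37050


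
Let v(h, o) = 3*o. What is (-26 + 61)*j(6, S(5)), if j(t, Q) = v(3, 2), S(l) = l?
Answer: 210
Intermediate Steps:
j(t, Q) = 6 (j(t, Q) = 3*2 = 6)
(-26 + 61)*j(6, S(5)) = (-26 + 61)*6 = 35*6 = 210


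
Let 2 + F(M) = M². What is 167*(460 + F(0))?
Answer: 76486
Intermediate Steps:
F(M) = -2 + M²
167*(460 + F(0)) = 167*(460 + (-2 + 0²)) = 167*(460 + (-2 + 0)) = 167*(460 - 2) = 167*458 = 76486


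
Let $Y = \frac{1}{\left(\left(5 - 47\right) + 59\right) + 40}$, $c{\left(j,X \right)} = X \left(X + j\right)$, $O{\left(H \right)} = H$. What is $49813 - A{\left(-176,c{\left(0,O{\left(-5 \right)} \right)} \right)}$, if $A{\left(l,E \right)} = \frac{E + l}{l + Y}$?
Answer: $\frac{499665596}{10031} \approx 49812.0$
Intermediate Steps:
$Y = \frac{1}{57}$ ($Y = \frac{1}{\left(-42 + 59\right) + 40} = \frac{1}{17 + 40} = \frac{1}{57} \approx 0.017544$)
$A{\left(l,E \right)} = \frac{E + l}{\frac{1}{57} + l}$ ($A{\left(l,E \right)} = \frac{E + l}{l + \frac{1}{57}} = \frac{E + l}{\frac{1}{57} + l}$)
$49813 - A{\left(-176,c{\left(0,O{\left(-5 \right)} \right)} \right)} = 49813 - \frac{57 \left(- 5 \left(-5 + 0\right) - 176\right)}{1 + 57 \left(-176\right)} = 49813 - \frac{57 \left(\left(-5\right) \left(-5\right) - 176\right)}{1 - 10032} = 49813 - \frac{57 \left(25 - 176\right)}{-10031} = 49813 - 57 \left(- \frac{1}{10031}\right) \left(-151\right) = 49813 - \frac{8607}{10031} = \frac{499665596}{10031}$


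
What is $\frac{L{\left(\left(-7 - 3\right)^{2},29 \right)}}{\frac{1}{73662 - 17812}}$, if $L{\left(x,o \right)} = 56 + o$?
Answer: $4747250$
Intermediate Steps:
$\frac{L{\left(\left(-7 - 3\right)^{2},29 \right)}}{\frac{1}{73662 - 17812}} = \frac{56 + 29}{\frac{1}{73662 - 17812}} = \frac{85}{\frac{1}{55850}} = 85 \frac{1}{\frac{1}{55850}} = 85 \cdot 55850 = 4747250$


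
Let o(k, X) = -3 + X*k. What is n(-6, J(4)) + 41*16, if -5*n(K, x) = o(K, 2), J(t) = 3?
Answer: 659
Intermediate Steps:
n(K, x) = ⅗ - 2*K/5 (n(K, x) = -(-3 + 2*K)/5 = ⅗ - 2*K/5)
n(-6, J(4)) + 41*16 = (⅗ - ⅖*(-6)) + 41*16 = (⅗ + 12/5) + 656 = 3 + 656 = 659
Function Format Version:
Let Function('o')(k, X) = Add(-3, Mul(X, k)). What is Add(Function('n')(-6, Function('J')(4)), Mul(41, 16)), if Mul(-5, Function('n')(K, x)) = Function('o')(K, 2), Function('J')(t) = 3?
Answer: 659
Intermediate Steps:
Function('n')(K, x) = Add(Rational(3, 5), Mul(Rational(-2, 5), K)) (Function('n')(K, x) = Mul(Rational(-1, 5), Add(-3, Mul(2, K))) = Add(Rational(3, 5), Mul(Rational(-2, 5), K)))
Add(Function('n')(-6, Function('J')(4)), Mul(41, 16)) = Add(Add(Rational(3, 5), Mul(Rational(-2, 5), -6)), Mul(41, 16)) = Add(Add(Rational(3, 5), Rational(12, 5)), 656) = Add(3, 656) = 659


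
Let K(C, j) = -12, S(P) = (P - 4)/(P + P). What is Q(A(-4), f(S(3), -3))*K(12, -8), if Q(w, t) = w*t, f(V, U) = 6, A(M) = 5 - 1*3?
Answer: -144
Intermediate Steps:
S(P) = (-4 + P)/(2*P) (S(P) = (-4 + P)/((2*P)) = (-4 + P)*(1/(2*P)) = (-4 + P)/(2*P))
A(M) = 2 (A(M) = 5 - 3 = 2)
Q(w, t) = t*w
Q(A(-4), f(S(3), -3))*K(12, -8) = (6*2)*(-12) = 12*(-12) = -144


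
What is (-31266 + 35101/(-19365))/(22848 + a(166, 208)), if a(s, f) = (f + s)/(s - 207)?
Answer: -24825548831/18133269810 ≈ -1.3691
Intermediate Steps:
a(s, f) = (f + s)/(-207 + s)
(-31266 + 35101/(-19365))/(22848 + a(166, 208)) = (-31266 + 35101/(-19365))/(22848 + (208 + 166)/(-207 + 166)) = (-31266 + 35101*(-1/19365))/(22848 + 374/(-41)) = (-31266 - 35101/19365)/(22848 - 1/41*374) = -605501191/(19365*(22848 - 374/41)) = -605501191/(19365*936394/41) = -605501191/19365*41/936394 = -24825548831/18133269810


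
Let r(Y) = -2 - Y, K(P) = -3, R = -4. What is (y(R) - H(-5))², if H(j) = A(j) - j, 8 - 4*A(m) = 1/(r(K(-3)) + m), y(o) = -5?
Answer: 37249/256 ≈ 145.50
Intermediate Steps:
A(m) = 2 - 1/(4*(1 + m)) (A(m) = 2 - 1/(4*((-2 - 1*(-3)) + m)) = 2 - 1/(4*((-2 + 3) + m)) = 2 - 1/(4*(1 + m)))
H(j) = -j + (7 + 8*j)/(4*(1 + j)) (H(j) = (7 + 8*j)/(4*(1 + j)) - j = -j + (7 + 8*j)/(4*(1 + j)))
(y(R) - H(-5))² = (-5 - (7/4 - 5 - 1*(-5)²)/(1 - 5))² = (-5 - (7/4 - 5 - 1*25)/(-4))² = (-5 - (-1)*(7/4 - 5 - 25)/4)² = (-5 - (-1)*(-113)/(4*4))² = (-5 - 1*113/16)² = (-5 - 113/16)² = (-193/16)² = 37249/256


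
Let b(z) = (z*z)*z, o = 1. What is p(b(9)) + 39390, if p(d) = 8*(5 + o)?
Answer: 39438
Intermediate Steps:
b(z) = z**3 (b(z) = z**2*z = z**3)
p(d) = 48 (p(d) = 8*(5 + 1) = 8*6 = 48)
p(b(9)) + 39390 = 48 + 39390 = 39438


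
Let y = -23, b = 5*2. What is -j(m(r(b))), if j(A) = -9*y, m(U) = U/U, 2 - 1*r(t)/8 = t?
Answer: -207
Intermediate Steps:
b = 10
r(t) = 16 - 8*t
m(U) = 1
j(A) = 207 (j(A) = -9*(-23) = 207)
-j(m(r(b))) = -1*207 = -207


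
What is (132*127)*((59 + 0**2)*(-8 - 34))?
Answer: -41541192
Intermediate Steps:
(132*127)*((59 + 0**2)*(-8 - 34)) = 16764*((59 + 0)*(-42)) = 16764*(59*(-42)) = 16764*(-2478) = -41541192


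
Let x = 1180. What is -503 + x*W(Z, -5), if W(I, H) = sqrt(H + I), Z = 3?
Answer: -503 + 1180*I*sqrt(2) ≈ -503.0 + 1668.8*I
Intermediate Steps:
-503 + x*W(Z, -5) = -503 + 1180*sqrt(-5 + 3) = -503 + 1180*sqrt(-2) = -503 + 1180*(I*sqrt(2)) = -503 + 1180*I*sqrt(2)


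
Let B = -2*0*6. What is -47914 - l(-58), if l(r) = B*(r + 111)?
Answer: -47914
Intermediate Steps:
B = 0 (B = 0*6 = 0)
l(r) = 0 (l(r) = 0*(r + 111) = 0*(111 + r) = 0)
-47914 - l(-58) = -47914 - 1*0 = -47914 + 0 = -47914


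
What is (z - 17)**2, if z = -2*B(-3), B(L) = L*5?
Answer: 169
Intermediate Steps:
B(L) = 5*L
z = 30 (z = -10*(-3) = -2*(-15) = 30)
(z - 17)**2 = (30 - 17)**2 = 13**2 = 169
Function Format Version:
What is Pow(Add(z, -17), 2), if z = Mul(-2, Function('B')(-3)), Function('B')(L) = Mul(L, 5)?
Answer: 169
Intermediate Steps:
Function('B')(L) = Mul(5, L)
z = 30 (z = Mul(-2, Mul(5, -3)) = Mul(-2, -15) = 30)
Pow(Add(z, -17), 2) = Pow(Add(30, -17), 2) = Pow(13, 2) = 169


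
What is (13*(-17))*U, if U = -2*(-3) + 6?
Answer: -2652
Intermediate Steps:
U = 12 (U = 6 + 6 = 12)
(13*(-17))*U = (13*(-17))*12 = -221*12 = -2652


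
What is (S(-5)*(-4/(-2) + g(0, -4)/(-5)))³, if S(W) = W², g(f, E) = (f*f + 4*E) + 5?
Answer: 1157625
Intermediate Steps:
g(f, E) = 5 + f² + 4*E (g(f, E) = (f² + 4*E) + 5 = 5 + f² + 4*E)
(S(-5)*(-4/(-2) + g(0, -4)/(-5)))³ = ((-5)²*(-4/(-2) + (5 + 0² + 4*(-4))/(-5)))³ = (25*(-4*(-½) + (5 + 0 - 16)*(-⅕)))³ = (25*(2 - 11*(-⅕)))³ = (25*(2 + 11/5))³ = (25*(21/5))³ = 105³ = 1157625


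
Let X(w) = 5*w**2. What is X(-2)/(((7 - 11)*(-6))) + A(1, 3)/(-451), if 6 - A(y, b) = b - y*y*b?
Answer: 2219/2706 ≈ 0.82003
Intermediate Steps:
A(y, b) = 6 - b + b*y**2 (A(y, b) = 6 - (b - y*y*b) = 6 - (b - y**2*b) = 6 - (b - b*y**2) = 6 + (-b + b*y**2) = 6 - b + b*y**2)
X(-2)/(((7 - 11)*(-6))) + A(1, 3)/(-451) = (5*(-2)**2)/(((7 - 11)*(-6))) + (6 - 1*3 + 3*1**2)/(-451) = (5*4)/((-4*(-6))) + (6 - 3 + 3*1)*(-1/451) = 20/24 + (6 - 3 + 3)*(-1/451) = 20*(1/24) + 6*(-1/451) = 5/6 - 6/451 = 2219/2706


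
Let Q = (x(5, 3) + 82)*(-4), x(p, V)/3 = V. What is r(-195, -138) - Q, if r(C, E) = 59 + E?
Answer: 285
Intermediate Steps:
x(p, V) = 3*V
Q = -364 (Q = (3*3 + 82)*(-4) = (9 + 82)*(-4) = 91*(-4) = -364)
r(-195, -138) - Q = (59 - 138) - 1*(-364) = -79 + 364 = 285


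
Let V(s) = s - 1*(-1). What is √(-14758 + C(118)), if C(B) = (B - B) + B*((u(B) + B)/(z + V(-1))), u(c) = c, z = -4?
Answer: 2*I*√5430 ≈ 147.38*I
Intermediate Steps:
V(s) = 1 + s (V(s) = s + 1 = 1 + s)
C(B) = -B²/2 (C(B) = (B - B) + B*((B + B)/(-4 + (1 - 1))) = 0 + B*((2*B)/(-4 + 0)) = 0 + B*((2*B)/(-4)) = 0 + B*((2*B)*(-¼)) = 0 + B*(-B/2) = 0 - B²/2 = -B²/2)
√(-14758 + C(118)) = √(-14758 - ½*118²) = √(-14758 - ½*13924) = √(-14758 - 6962) = √(-21720) = 2*I*√5430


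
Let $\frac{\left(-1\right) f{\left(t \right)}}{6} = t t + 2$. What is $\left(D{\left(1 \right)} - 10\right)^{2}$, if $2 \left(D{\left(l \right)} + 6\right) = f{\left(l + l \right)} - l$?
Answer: $\frac{4761}{4} \approx 1190.3$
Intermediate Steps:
$f{\left(t \right)} = -12 - 6 t^{2}$ ($f{\left(t \right)} = - 6 \left(t t + 2\right) = - 6 \left(t^{2} + 2\right) = - 6 \left(2 + t^{2}\right) = -12 - 6 t^{2}$)
$D{\left(l \right)} = -12 - 12 l^{2} - \frac{l}{2}$ ($D{\left(l \right)} = -6 + \frac{\left(-12 - 6 \left(l + l\right)^{2}\right) - l}{2} = -6 + \frac{\left(-12 - 6 \left(2 l\right)^{2}\right) - l}{2} = -6 + \frac{\left(-12 - 6 \cdot 4 l^{2}\right) - l}{2} = -6 + \frac{\left(-12 - 24 l^{2}\right) - l}{2} = -6 + \frac{-12 - l - 24 l^{2}}{2} = -6 - \left(6 + \frac{l}{2} + 12 l^{2}\right) = -12 - 12 l^{2} - \frac{l}{2}$)
$\left(D{\left(1 \right)} - 10\right)^{2} = \left(\left(-12 - 12 \cdot 1^{2} - \frac{1}{2}\right) - 10\right)^{2} = \left(\left(-12 - 12 - \frac{1}{2}\right) - 10\right)^{2} = \left(- \frac{49}{2} - 10\right)^{2} = \left(- \frac{69}{2}\right)^{2} = \frac{4761}{4}$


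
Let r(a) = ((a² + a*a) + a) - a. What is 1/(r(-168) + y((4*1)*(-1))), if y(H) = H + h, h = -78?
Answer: 1/56366 ≈ 1.7741e-5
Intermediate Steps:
r(a) = 2*a² (r(a) = ((a² + a²) + a) - a = (2*a² + a) - a = (a + 2*a²) - a = 2*a²)
y(H) = -78 + H (y(H) = H - 78 = -78 + H)
1/(r(-168) + y((4*1)*(-1))) = 1/(2*(-168)² + (-78 + (4*1)*(-1))) = 1/(2*28224 + (-78 + 4*(-1))) = 1/(56448 + (-78 - 4)) = 1/(56448 - 82) = 1/56366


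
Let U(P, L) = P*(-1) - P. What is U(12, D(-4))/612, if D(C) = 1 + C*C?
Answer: -2/51 ≈ -0.039216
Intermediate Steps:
D(C) = 1 + C²
U(P, L) = -2*P (U(P, L) = -P - P = -2*P)
U(12, D(-4))/612 = -2*12/612 = -24*1/612 = -2/51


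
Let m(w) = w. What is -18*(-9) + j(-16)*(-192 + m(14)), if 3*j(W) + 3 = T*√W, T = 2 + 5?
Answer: 340 - 4984*I/3 ≈ 340.0 - 1661.3*I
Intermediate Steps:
T = 7
j(W) = -1 + 7*√W/3 (j(W) = -1 + (7*√W)/3 = -1 + 7*√W/3)
-18*(-9) + j(-16)*(-192 + m(14)) = -18*(-9) + (-1 + 7*√(-16)/3)*(-192 + 14) = 162 + (-1 + 7*(4*I)/3)*(-178) = 162 + (-1 + 28*I/3)*(-178) = 162 + (178 - 4984*I/3) = 340 - 4984*I/3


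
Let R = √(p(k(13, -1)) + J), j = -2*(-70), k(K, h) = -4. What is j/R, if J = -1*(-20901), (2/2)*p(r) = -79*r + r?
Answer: 140*√2357/7071 ≈ 0.96123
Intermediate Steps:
p(r) = -78*r (p(r) = -79*r + r = -78*r)
j = 140
J = 20901
R = 3*√2357 (R = √(-78*(-4) + 20901) = √(312 + 20901) = √21213 = 3*√2357 ≈ 145.65)
j/R = 140/((3*√2357)) = 140*(√2357/7071) = 140*√2357/7071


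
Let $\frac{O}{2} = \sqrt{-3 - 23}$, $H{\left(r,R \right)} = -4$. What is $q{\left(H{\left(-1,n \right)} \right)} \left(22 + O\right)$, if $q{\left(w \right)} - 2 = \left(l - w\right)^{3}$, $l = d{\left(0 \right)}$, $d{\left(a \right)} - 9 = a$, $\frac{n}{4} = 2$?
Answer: $48378 + 4398 i \sqrt{26} \approx 48378.0 + 22426.0 i$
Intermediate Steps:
$n = 8$ ($n = 4 \cdot 2 = 8$)
$d{\left(a \right)} = 9 + a$
$l = 9$ ($l = 9 + 0 = 9$)
$q{\left(w \right)} = 2 + \left(9 - w\right)^{3}$
$O = 2 i \sqrt{26}$ ($O = 2 \sqrt{-3 - 23} = 2 \sqrt{-26} = 2 i \sqrt{26} \approx 10.198 i$)
$q{\left(H{\left(-1,n \right)} \right)} \left(22 + O\right) = \left(2 - \left(-9 - 4\right)^{3}\right) \left(22 + 2 i \sqrt{26}\right) = \left(2 - \left(-13\right)^{3}\right) \left(22 + 2 i \sqrt{26}\right) = \left(2 - -2197\right) \left(22 + 2 i \sqrt{26}\right) = \left(2 + 2197\right) \left(22 + 2 i \sqrt{26}\right) = 2199 \left(22 + 2 i \sqrt{26}\right) = 48378 + 4398 i \sqrt{26}$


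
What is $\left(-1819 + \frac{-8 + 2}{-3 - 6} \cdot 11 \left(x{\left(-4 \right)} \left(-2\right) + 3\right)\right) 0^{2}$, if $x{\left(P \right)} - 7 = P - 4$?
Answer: $0$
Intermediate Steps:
$x{\left(P \right)} = 3 + P$ ($x{\left(P \right)} = 7 + \left(P - 4\right) = 7 + \left(-4 + P\right) = 3 + P$)
$\left(-1819 + \frac{-8 + 2}{-3 - 6} \cdot 11 \left(x{\left(-4 \right)} \left(-2\right) + 3\right)\right) 0^{2} = \left(-1819 + \frac{-8 + 2}{-3 - 6} \cdot 11 \left(\left(3 - 4\right) \left(-2\right) + 3\right)\right) 0^{2} = \left(-1819 + - \frac{6}{-9} \cdot 11 \left(\left(-1\right) \left(-2\right) + 3\right)\right) 0 = \left(-1819 + \left(-6\right) \left(- \frac{1}{9}\right) 11 \left(2 + 3\right)\right) 0 = \left(-1819 + \frac{2}{3} \cdot 11 \cdot 5\right) 0 = \left(-1819 + \frac{22}{3} \cdot 5\right) 0 = \left(-1819 + \frac{110}{3}\right) 0 = \left(- \frac{5347}{3}\right) 0 = 0$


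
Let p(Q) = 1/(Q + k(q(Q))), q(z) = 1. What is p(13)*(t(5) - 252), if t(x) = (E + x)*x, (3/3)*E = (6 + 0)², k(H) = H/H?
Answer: -47/14 ≈ -3.3571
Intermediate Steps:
k(H) = 1
E = 36 (E = (6 + 0)² = 6² = 36)
p(Q) = 1/(1 + Q) (p(Q) = 1/(Q + 1) = 1/(1 + Q))
t(x) = x*(36 + x) (t(x) = (36 + x)*x = x*(36 + x))
p(13)*(t(5) - 252) = (5*(36 + 5) - 252)/(1 + 13) = (5*41 - 252)/14 = (205 - 252)/14 = (1/14)*(-47) = -47/14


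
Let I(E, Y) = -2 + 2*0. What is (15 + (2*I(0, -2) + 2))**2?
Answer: 169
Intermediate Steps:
I(E, Y) = -2 (I(E, Y) = -2 + 0 = -2)
(15 + (2*I(0, -2) + 2))**2 = (15 + (2*(-2) + 2))**2 = (15 + (-4 + 2))**2 = (15 - 2)**2 = 13**2 = 169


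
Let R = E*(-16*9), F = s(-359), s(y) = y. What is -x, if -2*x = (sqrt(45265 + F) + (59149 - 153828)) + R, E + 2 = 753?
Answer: -202823/2 + sqrt(44906)/2 ≈ -1.0131e+5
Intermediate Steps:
E = 751 (E = -2 + 753 = 751)
F = -359
R = -108144 (R = 751*(-16*9) = 751*(-144) = -108144)
x = 202823/2 - sqrt(44906)/2 (x = -((sqrt(45265 - 359) + (59149 - 153828)) - 108144)/2 = -((sqrt(44906) - 94679) - 108144)/2 = -((-94679 + sqrt(44906)) - 108144)/2 = -(-202823 + sqrt(44906))/2 = 202823/2 - sqrt(44906)/2 ≈ 1.0131e+5)
-x = -(202823/2 - sqrt(44906)/2) = -202823/2 + sqrt(44906)/2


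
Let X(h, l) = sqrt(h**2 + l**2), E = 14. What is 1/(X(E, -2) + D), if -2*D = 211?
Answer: -422/43721 - 40*sqrt(2)/43721 ≈ -0.010946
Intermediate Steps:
D = -211/2 (D = -1/2*211 = -211/2 ≈ -105.50)
1/(X(E, -2) + D) = 1/(sqrt(14**2 + (-2)**2) - 211/2) = 1/(sqrt(196 + 4) - 211/2) = 1/(sqrt(200) - 211/2) = 1/(10*sqrt(2) - 211/2) = 1/(-211/2 + 10*sqrt(2))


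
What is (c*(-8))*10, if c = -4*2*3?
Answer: 1920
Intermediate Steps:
c = -24 (c = -8*3 = -24)
(c*(-8))*10 = -24*(-8)*10 = 192*10 = 1920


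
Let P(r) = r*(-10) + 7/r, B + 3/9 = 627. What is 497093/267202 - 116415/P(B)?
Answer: 193008873156341/9443970654274 ≈ 20.437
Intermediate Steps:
B = 1880/3 (B = -1/3 + 627 = 1880/3 ≈ 626.67)
P(r) = -10*r + 7/r
497093/267202 - 116415/P(B) = 497093/267202 - 116415/(-10*1880/3 + 7/(1880/3)) = 497093*(1/267202) - 116415/(-18800/3 + 7*(3/1880)) = 497093/267202 - 116415/(-18800/3 + 21/1880) = 497093/267202 - 116415/(-35343937/5640) = 497093/267202 - 116415*(-5640/35343937) = 497093/267202 + 656580600/35343937 = 193008873156341/9443970654274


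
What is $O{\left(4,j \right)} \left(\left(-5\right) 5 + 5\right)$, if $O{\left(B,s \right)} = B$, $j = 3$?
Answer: $-80$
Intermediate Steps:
$O{\left(4,j \right)} \left(\left(-5\right) 5 + 5\right) = 4 \left(\left(-5\right) 5 + 5\right) = 4 \left(-25 + 5\right) = 4 \left(-20\right) = -80$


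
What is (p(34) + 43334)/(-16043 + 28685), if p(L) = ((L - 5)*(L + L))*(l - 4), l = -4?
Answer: 4593/2107 ≈ 2.1799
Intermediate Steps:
p(L) = -16*L*(-5 + L) (p(L) = ((L - 5)*(L + L))*(-4 - 4) = ((-5 + L)*(2*L))*(-8) = (2*L*(-5 + L))*(-8) = -16*L*(-5 + L))
(p(34) + 43334)/(-16043 + 28685) = (16*34*(5 - 1*34) + 43334)/(-16043 + 28685) = (16*34*(5 - 34) + 43334)/12642 = (16*34*(-29) + 43334)*(1/12642) = (-15776 + 43334)*(1/12642) = 27558*(1/12642) = 4593/2107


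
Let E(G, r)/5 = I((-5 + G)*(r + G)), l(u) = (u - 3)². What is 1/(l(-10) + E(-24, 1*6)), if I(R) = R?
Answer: 1/2779 ≈ 0.00035984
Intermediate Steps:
l(u) = (-3 + u)²
E(G, r) = 5*(-5 + G)*(G + r) (E(G, r) = 5*((-5 + G)*(r + G)) = 5*((-5 + G)*(G + r)) = 5*(-5 + G)*(G + r))
1/(l(-10) + E(-24, 1*6)) = 1/((-3 - 10)² + (-25*(-24) - 25*6 + 5*(-24)² + 5*(-24)*(1*6))) = 1/((-13)² + (600 - 25*6 + 5*576 + 5*(-24)*6)) = 1/(169 + (600 - 150 + 2880 - 720)) = 1/(169 + 2610) = 1/2779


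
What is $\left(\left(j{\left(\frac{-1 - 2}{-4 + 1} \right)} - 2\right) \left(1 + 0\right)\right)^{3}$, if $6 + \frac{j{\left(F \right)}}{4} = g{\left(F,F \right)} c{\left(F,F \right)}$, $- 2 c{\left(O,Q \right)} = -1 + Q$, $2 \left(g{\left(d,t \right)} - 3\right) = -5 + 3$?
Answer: $-17576$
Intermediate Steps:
$g{\left(d,t \right)} = 2$ ($g{\left(d,t \right)} = 3 + \frac{-5 + 3}{2} = 3 + \frac{1}{2} \left(-2\right) = 3 - 1 = 2$)
$c{\left(O,Q \right)} = \frac{1}{2} - \frac{Q}{2}$ ($c{\left(O,Q \right)} = - \frac{-1 + Q}{2} = \frac{1}{2} - \frac{Q}{2}$)
$j{\left(F \right)} = -20 - 4 F$ ($j{\left(F \right)} = -24 + 4 \cdot 2 \left(\frac{1}{2} - \frac{F}{2}\right) = -24 + 4 \left(1 - F\right) = -24 - \left(-4 + 4 F\right) = -20 - 4 F$)
$\left(\left(j{\left(\frac{-1 - 2}{-4 + 1} \right)} - 2\right) \left(1 + 0\right)\right)^{3} = \left(\left(\left(-20 - 4 \frac{-1 - 2}{-4 + 1}\right) - 2\right) \left(1 + 0\right)\right)^{3} = \left(\left(\left(-20 - 4 \left(- \frac{3}{-3}\right)\right) - 2\right) 1\right)^{3} = \left(\left(\left(-20 - 4 \left(\left(-3\right) \left(- \frac{1}{3}\right)\right)\right) - 2\right) 1\right)^{3} = \left(\left(\left(-20 - 4\right) - 2\right) 1\right)^{3} = \left(\left(-24 - 2\right) 1\right)^{3} = \left(\left(-26\right) 1\right)^{3} = \left(-26\right)^{3} = -17576$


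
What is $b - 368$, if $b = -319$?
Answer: $-687$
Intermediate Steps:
$b - 368 = -319 - 368 = -687$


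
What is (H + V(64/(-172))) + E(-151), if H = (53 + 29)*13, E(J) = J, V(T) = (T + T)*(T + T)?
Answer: 1692859/1849 ≈ 915.55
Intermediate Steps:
V(T) = 4*T**2 (V(T) = (2*T)*(2*T) = 4*T**2)
H = 1066 (H = 82*13 = 1066)
(H + V(64/(-172))) + E(-151) = (1066 + 4*(64/(-172))**2) - 151 = (1066 + 4*(64*(-1/172))**2) - 151 = (1066 + 4*(-16/43)**2) - 151 = (1066 + 4*(256/1849)) - 151 = (1066 + 1024/1849) - 151 = 1972058/1849 - 151 = 1692859/1849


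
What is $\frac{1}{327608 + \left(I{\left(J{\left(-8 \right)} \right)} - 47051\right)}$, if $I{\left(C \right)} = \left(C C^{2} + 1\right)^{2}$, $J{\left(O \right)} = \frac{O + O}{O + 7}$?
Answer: $\frac{1}{17065966} \approx 5.8596 \cdot 10^{-8}$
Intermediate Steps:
$J{\left(O \right)} = \frac{2 O}{7 + O}$
$I{\left(C \right)} = \left(1 + C^{3}\right)^{2}$ ($I{\left(C \right)} = \left(C^{3} + 1\right)^{2} = \left(1 + C^{3}\right)^{2}$)
$\frac{1}{327608 + \left(I{\left(J{\left(-8 \right)} \right)} - 47051\right)} = \frac{1}{327608 + \left(\left(1 + \left(2 \left(-8\right) \frac{1}{7 - 8}\right)^{3}\right)^{2} - 47051\right)} = \frac{1}{327608 - \left(47051 - \left(1 + \left(2 \left(-8\right) \frac{1}{-1}\right)^{3}\right)^{2}\right)} = \frac{1}{327608 - \left(47051 - \left(1 + \left(2 \left(-8\right) \left(-1\right)\right)^{3}\right)^{2}\right)} = \frac{1}{327608 - \left(47051 - \left(1 + 16^{3}\right)^{2}\right)} = \frac{1}{327608 - \left(47051 - \left(1 + 4096\right)^{2}\right)} = \frac{1}{327608 - \left(47051 - 4097^{2}\right)} = \frac{1}{327608 + \left(16785409 - 47051\right)} = \frac{1}{327608 + 16738358} = \frac{1}{17065966}$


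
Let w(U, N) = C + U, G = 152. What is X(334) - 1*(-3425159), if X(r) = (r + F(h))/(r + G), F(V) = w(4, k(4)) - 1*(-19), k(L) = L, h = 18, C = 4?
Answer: 1664627635/486 ≈ 3.4252e+6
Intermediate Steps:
w(U, N) = 4 + U
F(V) = 27 (F(V) = (4 + 4) - 1*(-19) = 8 + 19 = 27)
X(r) = (27 + r)/(152 + r) (X(r) = (r + 27)/(r + 152) = (27 + r)/(152 + r))
X(334) - 1*(-3425159) = (27 + 334)/(152 + 334) - 1*(-3425159) = 361/486 + 3425159 = 1664627635/486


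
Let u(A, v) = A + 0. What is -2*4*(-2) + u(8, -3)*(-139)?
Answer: -1096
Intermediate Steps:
u(A, v) = A
-2*4*(-2) + u(8, -3)*(-139) = -2*4*(-2) + 8*(-139) = -8*(-2) - 1112 = 16 - 1112 = -1096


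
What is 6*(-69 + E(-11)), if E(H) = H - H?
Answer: -414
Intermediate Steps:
E(H) = 0
6*(-69 + E(-11)) = 6*(-69 + 0) = 6*(-69) = -414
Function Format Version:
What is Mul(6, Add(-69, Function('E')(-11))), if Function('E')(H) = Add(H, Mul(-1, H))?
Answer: -414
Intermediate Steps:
Function('E')(H) = 0
Mul(6, Add(-69, Function('E')(-11))) = Mul(6, Add(-69, 0)) = Mul(6, -69) = -414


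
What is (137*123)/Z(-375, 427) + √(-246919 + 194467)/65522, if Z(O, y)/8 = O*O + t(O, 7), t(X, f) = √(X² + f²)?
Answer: 2369671875/158201999608 - 16851*√140674/158201999608 + 3*I*√1457/32761 ≈ 0.014939 + 0.0034954*I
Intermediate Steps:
Z(O, y) = 8*O² + 8*√(49 + O²) (Z(O, y) = 8*(O*O + √(O² + 7²)) = 8*(O² + √(O² + 49)) = 8*(O² + √(49 + O²)) = 8*O² + 8*√(49 + O²))
(137*123)/Z(-375, 427) + √(-246919 + 194467)/65522 = (137*123)/(8*(-375)² + 8*√(49 + (-375)²)) + √(-246919 + 194467)/65522 = 16851/(8*140625 + 8*√(49 + 140625)) + √(-52452)*(1/65522) = 16851/(1125000 + 8*√140674) + (6*I*√1457)*(1/65522) = 16851/(1125000 + 8*√140674) + 3*I*√1457/32761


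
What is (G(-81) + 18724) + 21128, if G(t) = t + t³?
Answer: -491670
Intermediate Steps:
(G(-81) + 18724) + 21128 = ((-81 + (-81)³) + 18724) + 21128 = ((-81 - 531441) + 18724) + 21128 = (-531522 + 18724) + 21128 = -512798 + 21128 = -491670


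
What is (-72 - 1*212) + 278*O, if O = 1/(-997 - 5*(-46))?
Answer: -218106/767 ≈ -284.36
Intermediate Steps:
O = -1/767 (O = 1/(-997 + 230) = 1/(-767) = -1/767 ≈ -0.0013038)
(-72 - 1*212) + 278*O = (-72 - 1*212) + 278*(-1/767) = (-72 - 212) - 278/767 = -284 - 278/767 = -218106/767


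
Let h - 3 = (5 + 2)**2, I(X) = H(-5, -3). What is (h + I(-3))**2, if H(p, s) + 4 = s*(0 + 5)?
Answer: 1089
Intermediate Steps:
H(p, s) = -4 + 5*s (H(p, s) = -4 + s*(0 + 5) = -4 + s*5 = -4 + 5*s)
I(X) = -19 (I(X) = -4 + 5*(-3) = -4 - 15 = -19)
h = 52 (h = 3 + (5 + 2)**2 = 3 + 7**2 = 3 + 49 = 52)
(h + I(-3))**2 = (52 - 19)**2 = 33**2 = 1089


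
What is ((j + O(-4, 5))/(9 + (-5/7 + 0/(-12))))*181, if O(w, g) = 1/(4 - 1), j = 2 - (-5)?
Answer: 13937/87 ≈ 160.20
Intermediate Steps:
j = 7 (j = 2 - 1*(-5) = 2 + 5 = 7)
O(w, g) = ⅓ (O(w, g) = 1/3 = ⅓)
((j + O(-4, 5))/(9 + (-5/7 + 0/(-12))))*181 = ((7 + ⅓)/(9 + (-5/7 + 0/(-12))))*181 = (22/(3*(9 + (-5*⅐ + 0*(-1/12)))))*181 = (22/(3*(9 + (-5/7 + 0))))*181 = (22/(3*(9 - 5/7)))*181 = (22/(3*(58/7)))*181 = ((22/3)*(7/58))*181 = (77/87)*181 = 13937/87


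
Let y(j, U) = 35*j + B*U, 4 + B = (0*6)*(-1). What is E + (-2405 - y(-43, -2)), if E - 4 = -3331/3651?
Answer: -3303835/3651 ≈ -904.91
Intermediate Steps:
B = -4 (B = -4 + (0*6)*(-1) = -4 + 0*(-1) = -4 + 0 = -4)
y(j, U) = -4*U + 35*j (y(j, U) = 35*j - 4*U = -4*U + 35*j)
E = 11273/3651 (E = 4 - 3331/3651 = 11273/3651 ≈ 3.0876)
E + (-2405 - y(-43, -2)) = 11273/3651 + (-2405 - (-4*(-2) + 35*(-43))) = 11273/3651 + (-2405 - (8 - 1505)) = 11273/3651 + (-2405 - 1*(-1497)) = 11273/3651 + (-2405 + 1497) = 11273/3651 - 908 = -3303835/3651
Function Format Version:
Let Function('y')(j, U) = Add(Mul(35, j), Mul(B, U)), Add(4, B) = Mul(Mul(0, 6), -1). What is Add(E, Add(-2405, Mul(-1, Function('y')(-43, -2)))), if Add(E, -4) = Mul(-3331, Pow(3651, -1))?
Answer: Rational(-3303835, 3651) ≈ -904.91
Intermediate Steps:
B = -4 (B = Add(-4, Mul(Mul(0, 6), -1)) = Add(-4, Mul(0, -1)) = Add(-4, 0) = -4)
Function('y')(j, U) = Add(Mul(-4, U), Mul(35, j)) (Function('y')(j, U) = Add(Mul(35, j), Mul(-4, U)) = Add(Mul(-4, U), Mul(35, j)))
E = Rational(11273, 3651) (E = Add(4, Mul(-3331, Pow(3651, -1))) = Add(4, Mul(-3331, Rational(1, 3651))) = Add(4, Rational(-3331, 3651)) = Rational(11273, 3651) ≈ 3.0876)
Add(E, Add(-2405, Mul(-1, Function('y')(-43, -2)))) = Add(Rational(11273, 3651), Add(-2405, Mul(-1, Add(Mul(-4, -2), Mul(35, -43))))) = Add(Rational(11273, 3651), Add(-2405, Mul(-1, Add(8, -1505)))) = Add(Rational(11273, 3651), Add(-2405, Mul(-1, -1497))) = Add(Rational(11273, 3651), Add(-2405, 1497)) = Add(Rational(11273, 3651), -908) = Rational(-3303835, 3651)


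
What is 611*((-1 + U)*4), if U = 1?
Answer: 0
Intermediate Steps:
611*((-1 + U)*4) = 611*((-1 + 1)*4) = 611*(0*4) = 611*0 = 0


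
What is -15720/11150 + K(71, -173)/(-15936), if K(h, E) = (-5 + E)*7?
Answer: -11831051/8884320 ≈ -1.3317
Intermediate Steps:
K(h, E) = -35 + 7*E
-15720/11150 + K(71, -173)/(-15936) = -15720/11150 + (-35 + 7*(-173))/(-15936) = -15720*1/11150 + (-35 - 1211)*(-1/15936) = -1572/1115 - 1246*(-1/15936) = -1572/1115 + 623/7968 = -11831051/8884320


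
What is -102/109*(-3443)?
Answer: 351186/109 ≈ 3221.9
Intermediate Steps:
-102/109*(-3443) = 351186/109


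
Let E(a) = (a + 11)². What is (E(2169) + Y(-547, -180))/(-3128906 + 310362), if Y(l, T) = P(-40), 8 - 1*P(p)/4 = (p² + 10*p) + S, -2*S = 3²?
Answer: -2373825/1409272 ≈ -1.6844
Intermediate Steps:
S = -9/2 (S = -½*3² = -½*9 = -9/2 ≈ -4.5000)
P(p) = 50 - 40*p - 4*p² (P(p) = 32 - 4*((p² + 10*p) - 9/2) = 32 - 4*(-9/2 + p² + 10*p) = 32 + (18 - 40*p - 4*p²) = 50 - 40*p - 4*p²)
E(a) = (11 + a)²
Y(l, T) = -4750 (Y(l, T) = 50 - 40*(-40) - 4*(-40)² = 50 + 1600 - 4*1600 = 50 + 1600 - 6400 = -4750)
(E(2169) + Y(-547, -180))/(-3128906 + 310362) = ((11 + 2169)² - 4750)/(-3128906 + 310362) = (2180² - 4750)/(-2818544) = (4752400 - 4750)*(-1/2818544) = 4747650*(-1/2818544) = -2373825/1409272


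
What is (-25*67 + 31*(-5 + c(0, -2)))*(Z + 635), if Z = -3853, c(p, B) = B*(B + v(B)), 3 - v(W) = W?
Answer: 6487488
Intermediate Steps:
v(W) = 3 - W
c(p, B) = 3*B (c(p, B) = B*(B + (3 - B)) = B*3 = 3*B)
(-25*67 + 31*(-5 + c(0, -2)))*(Z + 635) = (-25*67 + 31*(-5 + 3*(-2)))*(-3853 + 635) = (-1675 + 31*(-5 - 6))*(-3218) = (-1675 + 31*(-11))*(-3218) = (-1675 - 341)*(-3218) = -2016*(-3218) = 6487488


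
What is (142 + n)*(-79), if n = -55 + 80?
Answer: -13193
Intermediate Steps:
n = 25
(142 + n)*(-79) = (142 + 25)*(-79) = 167*(-79) = -13193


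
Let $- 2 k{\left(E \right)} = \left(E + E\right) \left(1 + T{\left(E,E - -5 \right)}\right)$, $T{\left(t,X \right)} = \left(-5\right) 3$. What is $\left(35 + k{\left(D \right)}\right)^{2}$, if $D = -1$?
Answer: $441$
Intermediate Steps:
$T{\left(t,X \right)} = -15$
$k{\left(E \right)} = 14 E$ ($k{\left(E \right)} = - \frac{\left(E + E\right) \left(1 - 15\right)}{2} = - \frac{2 E \left(-14\right)}{2} = - \frac{\left(-28\right) E}{2} = 14 E$)
$\left(35 + k{\left(D \right)}\right)^{2} = \left(35 + 14 \left(-1\right)\right)^{2} = \left(35 - 14\right)^{2} = 21^{2} = 441$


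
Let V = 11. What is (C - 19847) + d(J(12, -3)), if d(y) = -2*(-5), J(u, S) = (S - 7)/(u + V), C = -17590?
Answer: -37427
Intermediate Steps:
J(u, S) = (-7 + S)/(11 + u) (J(u, S) = (S - 7)/(u + 11) = (-7 + S)/(11 + u))
d(y) = 10
(C - 19847) + d(J(12, -3)) = (-17590 - 19847) + 10 = -37437 + 10 = -37427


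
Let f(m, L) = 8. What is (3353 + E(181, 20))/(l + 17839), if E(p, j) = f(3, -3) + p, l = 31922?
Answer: 3542/49761 ≈ 0.071180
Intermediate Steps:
E(p, j) = 8 + p
(3353 + E(181, 20))/(l + 17839) = (3353 + (8 + 181))/(31922 + 17839) = (3353 + 189)/49761 = 3542*(1/49761) = 3542/49761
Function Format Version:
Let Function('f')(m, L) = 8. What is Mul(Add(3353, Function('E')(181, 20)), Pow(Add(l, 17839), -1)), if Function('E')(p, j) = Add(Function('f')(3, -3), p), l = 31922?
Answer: Rational(3542, 49761) ≈ 0.071180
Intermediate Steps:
Function('E')(p, j) = Add(8, p)
Mul(Add(3353, Function('E')(181, 20)), Pow(Add(l, 17839), -1)) = Mul(Add(3353, Add(8, 181)), Pow(Add(31922, 17839), -1)) = Mul(Add(3353, 189), Pow(49761, -1)) = Mul(3542, Rational(1, 49761)) = Rational(3542, 49761)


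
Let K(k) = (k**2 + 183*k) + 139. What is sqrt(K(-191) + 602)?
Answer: sqrt(2269) ≈ 47.634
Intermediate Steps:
K(k) = 139 + k**2 + 183*k
sqrt(K(-191) + 602) = sqrt((139 + (-191)**2 + 183*(-191)) + 602) = sqrt((139 + 36481 - 34953) + 602) = sqrt(1667 + 602) = sqrt(2269)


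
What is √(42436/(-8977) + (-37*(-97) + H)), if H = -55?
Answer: √284411845514/8977 ≈ 59.408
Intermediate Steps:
√(42436/(-8977) + (-37*(-97) + H)) = √(42436/(-8977) + (-37*(-97) - 55)) = √(42436*(-1/8977) + (3589 - 55)) = √(-42436/8977 + 3534) = √(31682282/8977) = √284411845514/8977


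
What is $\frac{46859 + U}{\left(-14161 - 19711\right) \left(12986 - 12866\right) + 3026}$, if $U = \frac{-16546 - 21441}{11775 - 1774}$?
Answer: $- \frac{234299436}{20310100807} \approx -0.011536$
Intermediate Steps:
$U = - \frac{37987}{10001} \approx -3.7983$
$\frac{46859 + U}{\left(-14161 - 19711\right) \left(12986 - 12866\right) + 3026} = \frac{46859 - \frac{37987}{10001}}{\left(-14161 - 19711\right) \left(12986 - 12866\right) + 3026} = \frac{468598872}{10001 \left(\left(-33872\right) 120 + 3026\right)} = \frac{468598872}{10001 \left(-4064640 + 3026\right)} = \frac{468598872}{10001 \left(-4061614\right)} = \frac{468598872}{10001} \left(- \frac{1}{4061614}\right) = - \frac{234299436}{20310100807}$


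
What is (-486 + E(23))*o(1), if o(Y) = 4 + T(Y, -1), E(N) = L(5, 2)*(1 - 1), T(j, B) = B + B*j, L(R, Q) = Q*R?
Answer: -972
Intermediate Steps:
E(N) = 0 (E(N) = (2*5)*(1 - 1) = 10*0 = 0)
o(Y) = 3 - Y (o(Y) = 4 - (1 + Y) = 4 + (-1 - Y) = 3 - Y)
(-486 + E(23))*o(1) = (-486 + 0)*(3 - 1*1) = -486*(3 - 1) = -486*2 = -972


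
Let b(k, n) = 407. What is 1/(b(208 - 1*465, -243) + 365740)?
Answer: 1/366147 ≈ 2.7311e-6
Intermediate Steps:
1/(b(208 - 1*465, -243) + 365740) = 1/(407 + 365740) = 1/366147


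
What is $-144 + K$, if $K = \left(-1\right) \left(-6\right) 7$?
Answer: $-102$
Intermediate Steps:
$K = 42$ ($K = 6 \cdot 7 = 42$)
$-144 + K = -144 + 42 = -102$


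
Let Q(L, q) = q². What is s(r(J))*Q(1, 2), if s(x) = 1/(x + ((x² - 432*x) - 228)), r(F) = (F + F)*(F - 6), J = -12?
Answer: 1/51 ≈ 0.019608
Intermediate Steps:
r(F) = 2*F*(-6 + F) (r(F) = (2*F)*(-6 + F) = 2*F*(-6 + F))
s(x) = 1/(-228 + x² - 431*x) (s(x) = 1/(x + (-228 + x² - 432*x)) = 1/(-228 + x² - 431*x))
s(r(J))*Q(1, 2) = 2²/(-228 + (2*(-12)*(-6 - 12))² - 862*(-12)*(-6 - 12)) = 4/(-228 + (2*(-12)*(-18))² - 862*(-12)*(-18)) = 4/(-228 + 432² - 431*432) = 4/(-228 + 186624 - 186192) = 4/204 = (1/204)*4 = 1/51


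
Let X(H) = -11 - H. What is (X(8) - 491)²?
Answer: 260100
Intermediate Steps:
(X(8) - 491)² = ((-11 - 1*8) - 491)² = ((-11 - 8) - 491)² = (-19 - 491)² = (-510)² = 260100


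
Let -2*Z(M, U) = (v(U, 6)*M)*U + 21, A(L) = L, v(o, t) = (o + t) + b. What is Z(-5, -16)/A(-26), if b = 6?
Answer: -23/4 ≈ -5.7500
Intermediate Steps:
v(o, t) = 6 + o + t (v(o, t) = (o + t) + 6 = 6 + o + t)
Z(M, U) = -21/2 - M*U*(12 + U)/2 (Z(M, U) = -(((6 + U + 6)*M)*U + 21)/2 = -(((12 + U)*M)*U + 21)/2 = -((M*(12 + U))*U + 21)/2 = -(M*U*(12 + U) + 21)/2 = -(21 + M*U*(12 + U))/2 = -21/2 - M*U*(12 + U)/2)
Z(-5, -16)/A(-26) = (-21/2 - ½*(-5)*(-16)*(12 - 16))/(-26) = (-21/2 - ½*(-5)*(-16)*(-4))*(-1/26) = (-21/2 + 160)*(-1/26) = (299/2)*(-1/26) = -23/4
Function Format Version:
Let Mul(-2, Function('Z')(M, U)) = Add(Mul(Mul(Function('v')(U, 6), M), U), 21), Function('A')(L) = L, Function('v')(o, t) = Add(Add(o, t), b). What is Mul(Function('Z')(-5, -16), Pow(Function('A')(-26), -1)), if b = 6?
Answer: Rational(-23, 4) ≈ -5.7500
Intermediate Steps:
Function('v')(o, t) = Add(6, o, t) (Function('v')(o, t) = Add(Add(o, t), 6) = Add(6, o, t))
Function('Z')(M, U) = Add(Rational(-21, 2), Mul(Rational(-1, 2), M, U, Add(12, U))) (Function('Z')(M, U) = Mul(Rational(-1, 2), Add(Mul(Mul(Add(6, U, 6), M), U), 21)) = Mul(Rational(-1, 2), Add(Mul(Mul(Add(12, U), M), U), 21)) = Mul(Rational(-1, 2), Add(Mul(Mul(M, Add(12, U)), U), 21)) = Mul(Rational(-1, 2), Add(Mul(M, U, Add(12, U)), 21)) = Mul(Rational(-1, 2), Add(21, Mul(M, U, Add(12, U)))) = Add(Rational(-21, 2), Mul(Rational(-1, 2), M, U, Add(12, U))))
Mul(Function('Z')(-5, -16), Pow(Function('A')(-26), -1)) = Mul(Add(Rational(-21, 2), Mul(Rational(-1, 2), -5, -16, Add(12, -16))), Pow(-26, -1)) = Mul(Add(Rational(-21, 2), Mul(Rational(-1, 2), -5, -16, -4)), Rational(-1, 26)) = Mul(Add(Rational(-21, 2), 160), Rational(-1, 26)) = Mul(Rational(299, 2), Rational(-1, 26)) = Rational(-23, 4)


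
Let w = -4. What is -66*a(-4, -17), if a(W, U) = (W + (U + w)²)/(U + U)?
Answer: 14421/17 ≈ 848.29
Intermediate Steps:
a(W, U) = (W + (-4 + U)²)/(2*U) (a(W, U) = (W + (U - 4)²)/(U + U) = (W + (-4 + U)²)/((2*U)) = (W + (-4 + U)²)*(1/(2*U)) = (W + (-4 + U)²)/(2*U))
-66*a(-4, -17) = -33*(-4 + (-4 - 17)²)/(-17) = -33*(-1)*(-4 + (-21)²)/17 = -33*(-1)*(-4 + 441)/17 = -33*(-1)*437/17 = -66*(-437/34) = 14421/17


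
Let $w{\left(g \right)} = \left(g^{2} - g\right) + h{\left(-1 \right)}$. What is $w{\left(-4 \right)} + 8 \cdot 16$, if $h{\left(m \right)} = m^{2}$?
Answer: $149$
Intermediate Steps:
$w{\left(g \right)} = 1 + g^{2} - g$ ($w{\left(g \right)} = \left(g^{2} - g\right) + \left(-1\right)^{2} = \left(g^{2} - g\right) + 1 = 1 + g^{2} - g$)
$w{\left(-4 \right)} + 8 \cdot 16 = \left(1 + \left(-4\right)^{2} - -4\right) + 8 \cdot 16 = \left(1 + 16 + 4\right) + 128 = 21 + 128 = 149$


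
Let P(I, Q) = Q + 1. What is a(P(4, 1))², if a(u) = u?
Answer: 4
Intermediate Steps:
P(I, Q) = 1 + Q
a(P(4, 1))² = (1 + 1)² = 2² = 4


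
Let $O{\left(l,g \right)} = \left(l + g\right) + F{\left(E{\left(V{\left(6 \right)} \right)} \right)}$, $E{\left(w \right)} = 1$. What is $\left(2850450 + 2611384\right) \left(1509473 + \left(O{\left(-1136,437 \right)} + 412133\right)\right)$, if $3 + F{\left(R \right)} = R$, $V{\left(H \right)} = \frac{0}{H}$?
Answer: $10491664239770$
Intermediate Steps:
$V{\left(H \right)} = 0$
$F{\left(R \right)} = -3 + R$
$O{\left(l,g \right)} = -2 + g + l$ ($O{\left(l,g \right)} = \left(l + g\right) + \left(-3 + 1\right) = \left(g + l\right) - 2 = -2 + g + l$)
$\left(2850450 + 2611384\right) \left(1509473 + \left(O{\left(-1136,437 \right)} + 412133\right)\right) = \left(2850450 + 2611384\right) \left(1509473 + \left(\left(-2 + 437 - 1136\right) + 412133\right)\right) = 5461834 \left(1509473 + \left(-701 + 412133\right)\right) = 5461834 \left(1509473 + 411432\right) = 5461834 \cdot 1920905 = 10491664239770$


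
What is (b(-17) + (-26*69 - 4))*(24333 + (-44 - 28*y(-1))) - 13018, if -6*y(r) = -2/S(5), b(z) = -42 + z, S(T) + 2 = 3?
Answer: -45100359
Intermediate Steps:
S(T) = 1 (S(T) = -2 + 3 = 1)
y(r) = ⅓ (y(r) = -(-1)/(3*1) = -(-1)/3 = -⅙*(-2) = ⅓)
(b(-17) + (-26*69 - 4))*(24333 + (-44 - 28*y(-1))) - 13018 = ((-42 - 17) + (-26*69 - 4))*(24333 + (-44 - 28*⅓)) - 13018 = (-59 + (-1794 - 4))*(24333 + (-44 - 28/3)) - 13018 = (-59 - 1798)*(24333 - 160/3) - 13018 = -1857*72839/3 - 13018 = -45087341 - 13018 = -45100359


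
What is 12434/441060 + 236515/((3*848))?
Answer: 2898581611/31168240 ≈ 92.998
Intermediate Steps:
12434/441060 + 236515/((3*848)) = 12434*(1/441060) + 236515/2544 = 6217/220530 + 236515*(1/2544) = 6217/220530 + 236515/2544 = 2898581611/31168240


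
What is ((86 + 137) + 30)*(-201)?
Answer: -50853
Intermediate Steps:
((86 + 137) + 30)*(-201) = (223 + 30)*(-201) = 253*(-201) = -50853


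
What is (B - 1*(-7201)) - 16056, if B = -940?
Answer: -9795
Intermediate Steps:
(B - 1*(-7201)) - 16056 = (-940 - 1*(-7201)) - 16056 = (-940 + 7201) - 16056 = 6261 - 16056 = -9795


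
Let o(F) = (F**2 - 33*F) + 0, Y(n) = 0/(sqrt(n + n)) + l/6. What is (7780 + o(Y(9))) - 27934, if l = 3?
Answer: -80681/4 ≈ -20170.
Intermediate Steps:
Y(n) = 1/2 (Y(n) = 0/(sqrt(n + n)) + 3/6 = 0/(sqrt(2*n)) + 3*(1/6) = 0/((sqrt(2)*sqrt(n))) + 1/2 = 0*(sqrt(2)/(2*sqrt(n))) + 1/2 = 0 + 1/2 = 1/2)
o(F) = F**2 - 33*F
(7780 + o(Y(9))) - 27934 = (7780 + (-33 + 1/2)/2) - 27934 = (7780 + (1/2)*(-65/2)) - 27934 = (7780 - 65/4) - 27934 = 31055/4 - 27934 = -80681/4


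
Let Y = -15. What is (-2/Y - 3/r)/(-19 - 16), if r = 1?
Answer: 43/525 ≈ 0.081905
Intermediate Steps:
(-2/Y - 3/r)/(-19 - 16) = (-2/(-15) - 3/1)/(-19 - 16) = (-2*(-1/15) - 3*1)/(-35) = (2/15 - 3)*(-1/35) = -43/15*(-1/35) = 43/525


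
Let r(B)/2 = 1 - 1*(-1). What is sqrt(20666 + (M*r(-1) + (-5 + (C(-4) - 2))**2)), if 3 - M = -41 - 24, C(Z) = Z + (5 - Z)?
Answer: sqrt(20942) ≈ 144.71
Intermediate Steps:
r(B) = 4 (r(B) = 2*(1 - 1*(-1)) = 2*(1 + 1) = 2*2 = 4)
C(Z) = 5
M = 68 (M = 3 - (-41 - 24) = 3 - 1*(-65) = 3 + 65 = 68)
sqrt(20666 + (M*r(-1) + (-5 + (C(-4) - 2))**2)) = sqrt(20666 + (68*4 + (-5 + (5 - 2))**2)) = sqrt(20666 + (272 + (-5 + 3)**2)) = sqrt(20666 + (272 + (-2)**2)) = sqrt(20666 + (272 + 4)) = sqrt(20666 + 276) = sqrt(20942)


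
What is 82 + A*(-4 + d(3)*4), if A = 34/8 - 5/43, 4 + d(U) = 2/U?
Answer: 445/43 ≈ 10.349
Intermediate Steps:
d(U) = -4 + 2/U
A = 711/172 (A = 34*(⅛) - 5*1/43 = 17/4 - 5/43 = 711/172 ≈ 4.1337)
82 + A*(-4 + d(3)*4) = 82 + 711*(-4 + (-4 + 2/3)*4)/172 = 82 + 711*(-4 + (-4 + 2*(⅓))*4)/172 = 82 + 711*(-4 + (-4 + ⅔)*4)/172 = 82 + 711*(-4 - 10/3*4)/172 = 82 + 711*(-4 - 40/3)/172 = 82 + (711/172)*(-52/3) = 82 - 3081/43 = 445/43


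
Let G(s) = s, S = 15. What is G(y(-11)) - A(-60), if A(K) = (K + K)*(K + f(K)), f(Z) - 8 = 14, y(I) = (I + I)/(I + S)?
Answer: -9131/2 ≈ -4565.5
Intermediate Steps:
y(I) = 2*I/(15 + I) (y(I) = (I + I)/(I + 15) = (2*I)/(15 + I) = 2*I/(15 + I))
f(Z) = 22 (f(Z) = 8 + 14 = 22)
A(K) = 2*K*(22 + K) (A(K) = (K + K)*(K + 22) = (2*K)*(22 + K) = 2*K*(22 + K))
G(y(-11)) - A(-60) = 2*(-11)/(15 - 11) - 2*(-60)*(22 - 60) = 2*(-11)/4 - 2*(-60)*(-38) = 2*(-11)*(¼) - 1*4560 = -11/2 - 4560 = -9131/2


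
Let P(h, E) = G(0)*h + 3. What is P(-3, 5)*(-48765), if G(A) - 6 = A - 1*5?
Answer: 0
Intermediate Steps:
G(A) = 1 + A (G(A) = 6 + (A - 1*5) = 6 + (A - 5) = 6 + (-5 + A) = 1 + A)
P(h, E) = 3 + h (P(h, E) = (1 + 0)*h + 3 = 1*h + 3 = h + 3 = 3 + h)
P(-3, 5)*(-48765) = (3 - 3)*(-48765) = 0*(-48765) = 0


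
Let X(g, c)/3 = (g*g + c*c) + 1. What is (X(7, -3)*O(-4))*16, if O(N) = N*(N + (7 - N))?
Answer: -79296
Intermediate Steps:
X(g, c) = 3 + 3*c² + 3*g² (X(g, c) = 3*((g*g + c*c) + 1) = 3*((g² + c²) + 1) = 3*((c² + g²) + 1) = 3*(1 + c² + g²) = 3 + 3*c² + 3*g²)
O(N) = 7*N (O(N) = N*7 = 7*N)
(X(7, -3)*O(-4))*16 = ((3 + 3*(-3)² + 3*7²)*(7*(-4)))*16 = ((3 + 3*9 + 3*49)*(-28))*16 = ((3 + 27 + 147)*(-28))*16 = (177*(-28))*16 = -4956*16 = -79296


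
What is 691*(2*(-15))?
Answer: -20730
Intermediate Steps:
691*(2*(-15)) = 691*(-30) = -20730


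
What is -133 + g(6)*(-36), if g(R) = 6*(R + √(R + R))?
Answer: -1429 - 432*√3 ≈ -2177.2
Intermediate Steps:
g(R) = 6*R + 6*√2*√R (g(R) = 6*(R + √(2*R)) = 6*(R + √2*√R) = 6*R + 6*√2*√R)
-133 + g(6)*(-36) = -133 + (6*6 + 6*√2*√6)*(-36) = -133 + (36 + 12*√3)*(-36) = -133 + (-1296 - 432*√3) = -1429 - 432*√3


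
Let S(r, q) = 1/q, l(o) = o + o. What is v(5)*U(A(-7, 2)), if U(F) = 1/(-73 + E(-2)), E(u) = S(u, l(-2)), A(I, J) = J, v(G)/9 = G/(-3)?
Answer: 60/293 ≈ 0.20478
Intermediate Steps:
v(G) = -3*G (v(G) = 9*(G/(-3)) = 9*(G*(-1/3)) = 9*(-G/3) = -3*G)
l(o) = 2*o
S(r, q) = 1/q
E(u) = -1/4 (E(u) = 1/(2*(-2)) = 1/(-4) = -1/4)
U(F) = -4/293 (U(F) = 1/(-73 - 1/4) = 1/(-293/4) = -4/293)
v(5)*U(A(-7, 2)) = -3*5*(-4/293) = -15*(-4/293) = 60/293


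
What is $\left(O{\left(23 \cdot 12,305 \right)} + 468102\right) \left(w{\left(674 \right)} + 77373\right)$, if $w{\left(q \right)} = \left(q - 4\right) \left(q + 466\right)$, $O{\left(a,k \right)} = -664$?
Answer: $393196224774$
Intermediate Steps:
$w{\left(q \right)} = \left(-4 + q\right) \left(466 + q\right)$
$\left(O{\left(23 \cdot 12,305 \right)} + 468102\right) \left(w{\left(674 \right)} + 77373\right) = \left(-664 + 468102\right) \left(\left(-1864 + 674^{2} + 462 \cdot 674\right) + 77373\right) = 467438 \left(\left(-1864 + 454276 + 311388\right) + 77373\right) = 467438 \left(763800 + 77373\right) = 467438 \cdot 841173 = 393196224774$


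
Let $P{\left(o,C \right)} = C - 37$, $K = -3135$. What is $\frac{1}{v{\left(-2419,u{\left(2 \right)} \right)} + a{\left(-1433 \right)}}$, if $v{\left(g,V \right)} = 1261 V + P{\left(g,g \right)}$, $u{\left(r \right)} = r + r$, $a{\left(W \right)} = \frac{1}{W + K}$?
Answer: $\frac{4568}{11821983} \approx 0.0003864$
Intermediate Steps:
$P{\left(o,C \right)} = -37 + C$
$a{\left(W \right)} = \frac{1}{-3135 + W}$ ($a{\left(W \right)} = \frac{1}{W - 3135} = \frac{1}{-3135 + W}$)
$u{\left(r \right)} = 2 r$
$v{\left(g,V \right)} = -37 + g + 1261 V$ ($v{\left(g,V \right)} = 1261 V + \left(-37 + g\right) = -37 + g + 1261 V$)
$\frac{1}{v{\left(-2419,u{\left(2 \right)} \right)} + a{\left(-1433 \right)}} = \frac{1}{\left(-37 - 2419 + 1261 \cdot 2 \cdot 2\right) + \frac{1}{-3135 - 1433}} = \frac{1}{\left(-37 - 2419 + 1261 \cdot 4\right) + \frac{1}{-4568}} = \frac{1}{\left(-37 - 2419 + 5044\right) - \frac{1}{4568}} = \frac{1}{2588 - \frac{1}{4568}} = \frac{1}{\frac{11821983}{4568}} = \frac{4568}{11821983}$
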